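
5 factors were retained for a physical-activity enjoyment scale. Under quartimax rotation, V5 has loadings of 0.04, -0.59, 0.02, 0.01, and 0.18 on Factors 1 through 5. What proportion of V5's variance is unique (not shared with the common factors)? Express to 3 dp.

h² = 0.04² + (-0.59)² + 0.02² + 0.01² + 0.18² = 0.0016 + 0.3481 + 0.0004 + 0.0001 + 0.0324 = 0.3826
Uniqueness u² = 1 − h² = 1 − 0.3826 = 0.6174

0.617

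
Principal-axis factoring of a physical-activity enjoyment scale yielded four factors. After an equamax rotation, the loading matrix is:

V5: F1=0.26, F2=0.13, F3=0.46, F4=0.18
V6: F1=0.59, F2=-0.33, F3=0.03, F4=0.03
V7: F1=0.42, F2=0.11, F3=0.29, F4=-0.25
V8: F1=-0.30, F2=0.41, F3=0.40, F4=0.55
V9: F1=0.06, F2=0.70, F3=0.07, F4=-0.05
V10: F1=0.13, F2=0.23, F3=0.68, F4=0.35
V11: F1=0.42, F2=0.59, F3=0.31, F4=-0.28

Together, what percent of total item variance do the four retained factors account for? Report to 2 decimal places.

Communalities: 0.3285, 0.4588, 0.3351, 0.7206, 0.5010, 0.6547, 0.6990; Σh² = 3.6977.
Total variance with 7 standardized items is 7, so the solution explains 3.6977/7 = 0.5282 = 52.82%.

52.82%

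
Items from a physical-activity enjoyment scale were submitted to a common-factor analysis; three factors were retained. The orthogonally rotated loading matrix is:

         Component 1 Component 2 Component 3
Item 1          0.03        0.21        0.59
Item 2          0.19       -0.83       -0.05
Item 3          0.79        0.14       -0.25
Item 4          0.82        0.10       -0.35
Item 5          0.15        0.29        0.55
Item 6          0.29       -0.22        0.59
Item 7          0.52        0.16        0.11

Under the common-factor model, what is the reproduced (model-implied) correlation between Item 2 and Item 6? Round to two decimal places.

r̂ = Σ λ_i·λ_j across factors = (0.19)(0.29) + (-0.83)(-0.22) + (-0.05)(0.59)
  = +0.0551 +0.1826 -0.0295 = 0.2082

0.21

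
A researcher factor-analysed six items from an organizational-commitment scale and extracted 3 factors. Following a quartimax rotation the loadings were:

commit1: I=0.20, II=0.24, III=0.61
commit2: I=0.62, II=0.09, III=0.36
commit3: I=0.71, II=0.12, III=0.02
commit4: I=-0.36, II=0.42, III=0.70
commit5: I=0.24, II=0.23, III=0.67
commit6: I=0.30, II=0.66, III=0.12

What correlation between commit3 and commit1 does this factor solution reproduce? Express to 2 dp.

0.18

r̂ = Σ λ_i·λ_j across factors = (0.71)(0.20) + (0.12)(0.24) + (0.02)(0.61)
  = +0.1420 +0.0288 +0.0122 = 0.1830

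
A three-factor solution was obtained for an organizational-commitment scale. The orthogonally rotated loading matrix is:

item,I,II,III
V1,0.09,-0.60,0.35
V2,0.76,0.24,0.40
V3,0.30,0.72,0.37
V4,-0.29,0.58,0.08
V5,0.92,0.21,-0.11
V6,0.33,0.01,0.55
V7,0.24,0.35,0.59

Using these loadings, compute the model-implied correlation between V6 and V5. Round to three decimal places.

r̂ = Σ λ_i·λ_j across factors = (0.33)(0.92) + (0.01)(0.21) + (0.55)(-0.11)
  = +0.3036 +0.0021 -0.0605 = 0.2452

0.245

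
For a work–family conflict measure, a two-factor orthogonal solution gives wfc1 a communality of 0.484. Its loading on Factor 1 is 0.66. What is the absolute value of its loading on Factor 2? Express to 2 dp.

0.22

Under orthogonal rotation h² = Σλ², so λ_Factor 2² = h² − (0.4356) = 0.484 − 0.4356 = 0.0484.
|λ| = √0.0484 = 0.2200.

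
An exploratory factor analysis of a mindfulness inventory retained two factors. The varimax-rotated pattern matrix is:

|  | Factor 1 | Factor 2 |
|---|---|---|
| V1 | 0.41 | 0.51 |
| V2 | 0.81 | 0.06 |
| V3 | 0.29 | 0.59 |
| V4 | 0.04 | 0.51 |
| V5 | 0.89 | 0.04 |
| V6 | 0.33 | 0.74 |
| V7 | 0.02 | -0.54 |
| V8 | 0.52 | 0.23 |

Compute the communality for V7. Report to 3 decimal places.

h² = 0.02² + (-0.54)² = 0.0004 + 0.2916 = 0.2920

0.292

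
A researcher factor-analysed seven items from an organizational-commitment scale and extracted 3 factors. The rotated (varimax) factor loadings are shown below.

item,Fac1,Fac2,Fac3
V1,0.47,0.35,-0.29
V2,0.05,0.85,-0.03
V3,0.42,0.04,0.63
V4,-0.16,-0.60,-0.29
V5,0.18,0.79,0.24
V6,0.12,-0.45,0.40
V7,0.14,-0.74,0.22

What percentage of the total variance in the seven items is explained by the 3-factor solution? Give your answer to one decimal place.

55.8%

SS loadings by factor: 0.4918, 2.5808, 0.8320; total = 3.9046.
Total variance with 7 standardized items is 7, so the solution explains 3.9046/7 = 0.5578 = 55.78%.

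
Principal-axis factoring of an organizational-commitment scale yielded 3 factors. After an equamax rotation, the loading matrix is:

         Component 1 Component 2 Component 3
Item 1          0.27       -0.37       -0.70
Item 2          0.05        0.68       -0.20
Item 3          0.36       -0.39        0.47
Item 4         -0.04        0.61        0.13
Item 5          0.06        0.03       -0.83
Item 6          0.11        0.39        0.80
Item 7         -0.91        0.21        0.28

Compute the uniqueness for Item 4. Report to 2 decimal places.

h² = (-0.04)² + 0.61² + 0.13² = 0.0016 + 0.3721 + 0.0169 = 0.3906
Uniqueness u² = 1 − h² = 1 − 0.3906 = 0.6094

0.61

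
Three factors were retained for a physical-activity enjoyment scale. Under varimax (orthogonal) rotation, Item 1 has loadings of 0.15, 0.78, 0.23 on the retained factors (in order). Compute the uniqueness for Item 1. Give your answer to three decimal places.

h² = 0.15² + 0.78² + 0.23² = 0.0225 + 0.6084 + 0.0529 = 0.6838
Uniqueness u² = 1 − h² = 1 − 0.6838 = 0.3162

0.316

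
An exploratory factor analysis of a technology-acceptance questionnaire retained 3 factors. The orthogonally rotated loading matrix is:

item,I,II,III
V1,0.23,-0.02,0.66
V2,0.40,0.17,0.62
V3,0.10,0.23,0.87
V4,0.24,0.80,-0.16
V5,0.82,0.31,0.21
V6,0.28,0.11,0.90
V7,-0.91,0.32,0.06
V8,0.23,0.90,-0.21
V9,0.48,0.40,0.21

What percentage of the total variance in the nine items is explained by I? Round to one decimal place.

23.8%

SS loadings for I = 0.23² + 0.40² + 0.10² + 0.24² + 0.82² + 0.28² + (-0.91)² + 0.23² + 0.48² = 2.1427
With 9 standardized items, total variance = 9. Proportion = 2.1427/9 = 0.2381 → 23.81%.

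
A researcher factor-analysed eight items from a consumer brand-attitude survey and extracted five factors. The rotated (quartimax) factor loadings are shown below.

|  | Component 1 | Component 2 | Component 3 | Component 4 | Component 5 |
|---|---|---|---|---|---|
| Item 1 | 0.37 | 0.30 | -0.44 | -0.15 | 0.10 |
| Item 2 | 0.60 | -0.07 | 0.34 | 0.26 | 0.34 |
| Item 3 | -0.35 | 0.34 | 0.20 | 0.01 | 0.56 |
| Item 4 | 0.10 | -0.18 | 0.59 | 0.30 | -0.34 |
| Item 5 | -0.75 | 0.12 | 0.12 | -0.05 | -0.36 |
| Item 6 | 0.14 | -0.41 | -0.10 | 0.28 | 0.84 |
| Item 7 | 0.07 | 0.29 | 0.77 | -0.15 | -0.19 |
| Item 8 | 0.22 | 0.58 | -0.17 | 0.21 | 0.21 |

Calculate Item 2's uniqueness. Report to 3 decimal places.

h² = 0.60² + (-0.07)² + 0.34² + 0.26² + 0.34² = 0.3600 + 0.0049 + 0.1156 + 0.0676 + 0.1156 = 0.6637
Uniqueness u² = 1 − h² = 1 − 0.6637 = 0.3363

0.336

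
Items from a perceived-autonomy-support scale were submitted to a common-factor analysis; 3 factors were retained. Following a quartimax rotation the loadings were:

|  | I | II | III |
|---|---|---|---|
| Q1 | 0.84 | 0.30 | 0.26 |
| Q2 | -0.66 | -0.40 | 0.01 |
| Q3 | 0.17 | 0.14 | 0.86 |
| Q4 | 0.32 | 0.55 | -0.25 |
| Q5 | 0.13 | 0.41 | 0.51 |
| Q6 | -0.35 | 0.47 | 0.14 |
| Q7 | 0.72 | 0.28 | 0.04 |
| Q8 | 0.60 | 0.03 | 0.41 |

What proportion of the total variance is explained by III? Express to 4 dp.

SS loadings for III = 0.26² + 0.01² + 0.86² + (-0.25)² + 0.51² + 0.14² + 0.04² + 0.41² = 1.3192
Proportion of variance = 1.3192 / 8 = 0.1649.

0.1649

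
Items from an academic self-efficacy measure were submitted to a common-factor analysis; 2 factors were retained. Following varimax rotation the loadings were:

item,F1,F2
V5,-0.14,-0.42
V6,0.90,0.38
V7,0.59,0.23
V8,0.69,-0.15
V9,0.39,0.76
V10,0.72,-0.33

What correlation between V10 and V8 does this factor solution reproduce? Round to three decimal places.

0.546

r̂ = Σ λ_i·λ_j across factors = (0.72)(0.69) + (-0.33)(-0.15)
  = +0.4968 +0.0495 = 0.5463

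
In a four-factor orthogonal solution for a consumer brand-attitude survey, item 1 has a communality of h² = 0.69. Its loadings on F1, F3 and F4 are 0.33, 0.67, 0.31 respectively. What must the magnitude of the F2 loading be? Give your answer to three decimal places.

Under orthogonal rotation h² = Σλ², so λ_F2² = h² − (0.6539) = 0.69 − 0.6539 = 0.0361.
|λ| = √0.0361 = 0.1900.

0.190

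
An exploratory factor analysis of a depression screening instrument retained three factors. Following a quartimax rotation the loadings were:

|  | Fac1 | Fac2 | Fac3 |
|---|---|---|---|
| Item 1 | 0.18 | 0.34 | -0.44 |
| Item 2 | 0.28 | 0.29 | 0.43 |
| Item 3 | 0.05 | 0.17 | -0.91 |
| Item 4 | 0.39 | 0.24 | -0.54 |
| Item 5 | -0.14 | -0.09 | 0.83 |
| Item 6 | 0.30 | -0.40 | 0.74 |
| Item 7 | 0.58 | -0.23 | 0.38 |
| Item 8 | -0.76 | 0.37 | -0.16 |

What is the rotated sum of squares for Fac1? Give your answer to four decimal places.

SS loadings for Fac1 = 0.18² + 0.28² + 0.05² + 0.39² + (-0.14)² + 0.30² + 0.58² + (-0.76)² = 0.0324 + 0.0784 + 0.0025 + 0.1521 + 0.0196 + 0.0900 + 0.3364 + 0.5776 = 1.2890

1.2890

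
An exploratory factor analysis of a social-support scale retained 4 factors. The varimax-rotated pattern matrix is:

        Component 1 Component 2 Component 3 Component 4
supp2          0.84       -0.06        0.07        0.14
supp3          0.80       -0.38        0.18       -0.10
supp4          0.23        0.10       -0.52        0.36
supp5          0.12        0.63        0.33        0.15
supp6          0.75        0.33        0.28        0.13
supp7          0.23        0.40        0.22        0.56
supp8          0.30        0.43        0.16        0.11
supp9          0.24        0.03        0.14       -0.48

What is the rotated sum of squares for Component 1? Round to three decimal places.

SS loadings for Component 1 = 0.84² + 0.80² + 0.23² + 0.12² + 0.75² + 0.23² + 0.30² + 0.24² = 0.7056 + 0.6400 + 0.0529 + 0.0144 + 0.5625 + 0.0529 + 0.0900 + 0.0576 = 2.1759

2.176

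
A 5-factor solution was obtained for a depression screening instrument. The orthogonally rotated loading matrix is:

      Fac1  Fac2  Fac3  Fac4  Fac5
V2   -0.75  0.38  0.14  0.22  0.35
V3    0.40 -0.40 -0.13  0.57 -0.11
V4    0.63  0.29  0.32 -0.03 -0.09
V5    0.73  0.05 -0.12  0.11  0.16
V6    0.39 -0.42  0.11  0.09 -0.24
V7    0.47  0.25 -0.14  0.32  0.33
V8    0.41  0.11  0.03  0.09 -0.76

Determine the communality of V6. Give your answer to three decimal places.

h² = 0.39² + (-0.42)² + 0.11² + 0.09² + (-0.24)² = 0.1521 + 0.1764 + 0.0121 + 0.0081 + 0.0576 = 0.4063

0.406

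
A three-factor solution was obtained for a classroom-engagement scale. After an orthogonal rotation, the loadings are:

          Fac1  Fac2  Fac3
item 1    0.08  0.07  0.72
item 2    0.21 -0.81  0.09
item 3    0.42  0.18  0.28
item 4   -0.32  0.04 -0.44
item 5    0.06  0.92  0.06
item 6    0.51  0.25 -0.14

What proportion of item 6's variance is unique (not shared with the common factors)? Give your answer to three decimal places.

h² = 0.51² + 0.25² + (-0.14)² = 0.2601 + 0.0625 + 0.0196 = 0.3422
Uniqueness u² = 1 − h² = 1 − 0.3422 = 0.6578

0.658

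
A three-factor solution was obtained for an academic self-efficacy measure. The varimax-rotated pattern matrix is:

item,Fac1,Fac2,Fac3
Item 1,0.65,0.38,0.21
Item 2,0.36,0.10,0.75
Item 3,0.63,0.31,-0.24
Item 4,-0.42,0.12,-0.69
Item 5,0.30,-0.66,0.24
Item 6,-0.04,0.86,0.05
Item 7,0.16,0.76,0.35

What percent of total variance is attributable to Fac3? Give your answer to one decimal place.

SS loadings for Fac3 = 0.21² + 0.75² + (-0.24)² + (-0.69)² + 0.24² + 0.05² + 0.35² = 1.3229
With 7 standardized items, total variance = 7. Proportion = 1.3229/7 = 0.1890 → 18.90%.

18.9%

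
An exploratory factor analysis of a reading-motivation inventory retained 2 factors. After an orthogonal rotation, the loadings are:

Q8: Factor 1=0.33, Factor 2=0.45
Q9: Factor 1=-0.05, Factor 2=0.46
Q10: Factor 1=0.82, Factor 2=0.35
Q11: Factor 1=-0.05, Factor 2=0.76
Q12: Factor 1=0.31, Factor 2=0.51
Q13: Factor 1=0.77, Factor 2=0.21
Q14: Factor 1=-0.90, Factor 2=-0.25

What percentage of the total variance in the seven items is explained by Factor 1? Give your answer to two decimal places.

32.65%

SS loadings for Factor 1 = 0.33² + (-0.05)² + 0.82² + (-0.05)² + 0.31² + 0.77² + (-0.90)² = 2.2853
With 7 standardized items, total variance = 7. Proportion = 2.2853/7 = 0.3265 → 32.65%.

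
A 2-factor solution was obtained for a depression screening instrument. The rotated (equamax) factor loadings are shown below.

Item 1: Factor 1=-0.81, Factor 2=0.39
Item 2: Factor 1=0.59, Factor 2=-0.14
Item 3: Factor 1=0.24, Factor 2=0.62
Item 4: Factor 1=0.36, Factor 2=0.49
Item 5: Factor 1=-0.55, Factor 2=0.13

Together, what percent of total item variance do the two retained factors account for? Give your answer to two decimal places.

46.14%

Communalities: 0.8082, 0.3677, 0.4420, 0.3697, 0.3194; Σh² = 2.3070.
Total variance with 5 standardized items is 5, so the solution explains 2.3070/5 = 0.4614 = 46.14%.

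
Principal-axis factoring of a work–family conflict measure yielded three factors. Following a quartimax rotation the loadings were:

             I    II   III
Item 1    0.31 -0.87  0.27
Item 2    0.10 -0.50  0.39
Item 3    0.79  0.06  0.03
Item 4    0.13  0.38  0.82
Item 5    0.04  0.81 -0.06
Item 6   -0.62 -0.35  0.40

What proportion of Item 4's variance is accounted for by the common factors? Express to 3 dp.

0.834

h² = 0.13² + 0.38² + 0.82² = 0.0169 + 0.1444 + 0.6724 = 0.8337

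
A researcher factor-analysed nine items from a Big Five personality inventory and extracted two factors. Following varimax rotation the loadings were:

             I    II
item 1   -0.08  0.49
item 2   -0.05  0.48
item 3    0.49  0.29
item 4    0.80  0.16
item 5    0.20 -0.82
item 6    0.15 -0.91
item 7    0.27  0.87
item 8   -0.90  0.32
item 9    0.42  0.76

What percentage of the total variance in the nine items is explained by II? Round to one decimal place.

SS loadings for II = 0.49² + 0.48² + 0.29² + 0.16² + (-0.82)² + (-0.91)² + 0.87² + 0.32² + 0.76² = 3.5176
With 9 standardized items, total variance = 9. Proportion = 3.5176/9 = 0.3908 → 39.08%.

39.1%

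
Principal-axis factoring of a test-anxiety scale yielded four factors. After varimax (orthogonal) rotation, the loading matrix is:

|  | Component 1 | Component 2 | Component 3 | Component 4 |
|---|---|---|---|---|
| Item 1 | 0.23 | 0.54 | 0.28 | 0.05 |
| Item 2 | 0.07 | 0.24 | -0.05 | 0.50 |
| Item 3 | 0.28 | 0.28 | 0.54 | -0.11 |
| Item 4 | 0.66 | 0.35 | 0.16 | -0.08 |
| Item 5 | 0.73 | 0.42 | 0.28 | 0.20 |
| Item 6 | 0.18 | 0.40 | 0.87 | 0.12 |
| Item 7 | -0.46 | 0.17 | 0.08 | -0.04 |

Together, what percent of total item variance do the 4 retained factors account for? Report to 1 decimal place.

54.7%

Communalities: 0.4254, 0.3150, 0.4605, 0.5901, 0.8277, 0.9637, 0.2485; Σh² = 3.8309.
Total variance with 7 standardized items is 7, so the solution explains 3.8309/7 = 0.5473 = 54.73%.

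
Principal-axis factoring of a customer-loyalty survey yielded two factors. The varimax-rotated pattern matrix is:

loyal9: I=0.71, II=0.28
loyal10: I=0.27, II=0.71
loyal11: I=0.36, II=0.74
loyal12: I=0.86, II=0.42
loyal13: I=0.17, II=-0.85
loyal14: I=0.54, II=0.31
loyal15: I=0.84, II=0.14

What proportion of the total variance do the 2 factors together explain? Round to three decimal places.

SS loadings by factor: 2.4723, 2.1447; total = 4.6170.
Total variance with 7 standardized items is 7, so the solution explains 4.6170/7 = 0.6596.

0.660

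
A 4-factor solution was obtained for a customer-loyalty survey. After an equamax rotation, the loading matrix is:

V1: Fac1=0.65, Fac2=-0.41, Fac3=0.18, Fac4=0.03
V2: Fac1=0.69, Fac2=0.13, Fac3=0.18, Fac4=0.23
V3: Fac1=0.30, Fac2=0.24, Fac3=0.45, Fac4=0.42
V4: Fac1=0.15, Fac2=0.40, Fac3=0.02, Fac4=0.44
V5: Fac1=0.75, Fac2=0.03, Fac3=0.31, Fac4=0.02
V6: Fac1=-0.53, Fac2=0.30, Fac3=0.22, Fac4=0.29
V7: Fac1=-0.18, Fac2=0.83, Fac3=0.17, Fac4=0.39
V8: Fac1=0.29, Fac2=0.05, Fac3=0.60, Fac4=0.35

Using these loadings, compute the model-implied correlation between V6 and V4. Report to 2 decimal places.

r̂ = Σ λ_i·λ_j across factors = (-0.53)(0.15) + (0.30)(0.40) + (0.22)(0.02) + (0.29)(0.44)
  = -0.0795 +0.1200 +0.0044 +0.1276 = 0.1725

0.17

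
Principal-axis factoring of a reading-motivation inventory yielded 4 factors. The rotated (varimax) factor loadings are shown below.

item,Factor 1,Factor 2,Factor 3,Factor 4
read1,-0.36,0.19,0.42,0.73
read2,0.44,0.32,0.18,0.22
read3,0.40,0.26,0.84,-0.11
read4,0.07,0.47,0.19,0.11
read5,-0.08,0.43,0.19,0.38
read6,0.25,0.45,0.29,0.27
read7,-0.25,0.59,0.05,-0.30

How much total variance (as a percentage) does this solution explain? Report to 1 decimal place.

53.8%

Communalities: 0.8750, 0.3768, 0.9453, 0.2740, 0.3718, 0.4220, 0.5031; Σh² = 3.7680.
Total variance with 7 standardized items is 7, so the solution explains 3.7680/7 = 0.5383 = 53.83%.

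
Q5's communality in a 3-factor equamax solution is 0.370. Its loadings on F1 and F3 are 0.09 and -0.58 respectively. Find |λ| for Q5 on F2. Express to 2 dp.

Under orthogonal rotation h² = Σλ², so λ_F2² = h² − (0.3445) = 0.370 − 0.3445 = 0.0255.
|λ| = √0.0255 = 0.1597.

0.16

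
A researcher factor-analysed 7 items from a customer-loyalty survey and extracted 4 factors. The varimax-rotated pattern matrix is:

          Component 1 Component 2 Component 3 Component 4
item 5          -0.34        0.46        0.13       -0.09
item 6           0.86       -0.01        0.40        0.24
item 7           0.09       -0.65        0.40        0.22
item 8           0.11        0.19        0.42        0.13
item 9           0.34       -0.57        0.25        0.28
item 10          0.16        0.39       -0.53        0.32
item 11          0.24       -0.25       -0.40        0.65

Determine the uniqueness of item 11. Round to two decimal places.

0.30

h² = 0.24² + (-0.25)² + (-0.40)² + 0.65² = 0.0576 + 0.0625 + 0.1600 + 0.4225 = 0.7026
Uniqueness u² = 1 − h² = 1 − 0.7026 = 0.2974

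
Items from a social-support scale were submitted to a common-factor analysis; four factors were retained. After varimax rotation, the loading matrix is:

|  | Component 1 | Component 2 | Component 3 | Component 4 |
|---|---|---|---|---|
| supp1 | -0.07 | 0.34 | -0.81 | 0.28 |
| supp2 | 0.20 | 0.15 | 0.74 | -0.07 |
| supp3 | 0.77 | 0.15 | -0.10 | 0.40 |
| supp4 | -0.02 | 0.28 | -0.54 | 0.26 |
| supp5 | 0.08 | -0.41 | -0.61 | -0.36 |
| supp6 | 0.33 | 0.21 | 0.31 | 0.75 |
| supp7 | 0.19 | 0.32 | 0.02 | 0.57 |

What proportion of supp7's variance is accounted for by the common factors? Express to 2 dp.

0.46

h² = 0.19² + 0.32² + 0.02² + 0.57² = 0.0361 + 0.1024 + 0.0004 + 0.3249 = 0.4638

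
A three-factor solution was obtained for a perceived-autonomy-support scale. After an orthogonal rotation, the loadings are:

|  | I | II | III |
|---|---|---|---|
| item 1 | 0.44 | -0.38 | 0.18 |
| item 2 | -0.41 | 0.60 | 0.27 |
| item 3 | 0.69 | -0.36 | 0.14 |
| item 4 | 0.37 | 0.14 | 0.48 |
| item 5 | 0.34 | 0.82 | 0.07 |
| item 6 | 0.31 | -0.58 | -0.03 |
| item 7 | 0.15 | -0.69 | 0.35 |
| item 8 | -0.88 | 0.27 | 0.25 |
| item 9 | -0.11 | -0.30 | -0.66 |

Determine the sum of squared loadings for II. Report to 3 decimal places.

SS loadings for II = (-0.38)² + 0.60² + (-0.36)² + 0.14² + 0.82² + (-0.58)² + (-0.69)² + 0.27² + (-0.30)² = 0.1444 + 0.3600 + 0.1296 + 0.0196 + 0.6724 + 0.3364 + 0.4761 + 0.0729 + 0.0900 = 2.3014

2.301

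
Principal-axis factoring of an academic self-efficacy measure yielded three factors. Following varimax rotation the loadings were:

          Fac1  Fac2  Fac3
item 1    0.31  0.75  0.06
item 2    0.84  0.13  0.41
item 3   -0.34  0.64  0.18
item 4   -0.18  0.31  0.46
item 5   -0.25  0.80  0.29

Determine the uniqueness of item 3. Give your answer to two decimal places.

h² = (-0.34)² + 0.64² + 0.18² = 0.1156 + 0.4096 + 0.0324 = 0.5576
Uniqueness u² = 1 − h² = 1 − 0.5576 = 0.4424

0.44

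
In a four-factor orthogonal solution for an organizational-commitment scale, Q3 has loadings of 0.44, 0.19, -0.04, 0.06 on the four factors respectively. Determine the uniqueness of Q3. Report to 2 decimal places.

h² = 0.44² + 0.19² + (-0.04)² + 0.06² = 0.1936 + 0.0361 + 0.0016 + 0.0036 = 0.2349
Uniqueness u² = 1 − h² = 1 − 0.2349 = 0.7651

0.77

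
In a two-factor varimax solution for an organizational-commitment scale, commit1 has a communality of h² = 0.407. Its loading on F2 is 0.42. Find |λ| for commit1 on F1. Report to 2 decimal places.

Under orthogonal rotation h² = Σλ², so λ_F1² = h² − (0.1764) = 0.407 − 0.1764 = 0.2306.
|λ| = √0.2306 = 0.4802.

0.48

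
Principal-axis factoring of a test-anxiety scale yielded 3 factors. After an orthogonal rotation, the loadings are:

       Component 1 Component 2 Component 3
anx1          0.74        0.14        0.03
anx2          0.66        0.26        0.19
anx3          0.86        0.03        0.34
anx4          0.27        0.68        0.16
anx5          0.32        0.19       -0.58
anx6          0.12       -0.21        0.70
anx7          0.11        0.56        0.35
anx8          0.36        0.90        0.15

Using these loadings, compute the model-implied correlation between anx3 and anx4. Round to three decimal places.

r̂ = Σ λ_i·λ_j across factors = (0.86)(0.27) + (0.03)(0.68) + (0.34)(0.16)
  = +0.2322 +0.0204 +0.0544 = 0.3070

0.307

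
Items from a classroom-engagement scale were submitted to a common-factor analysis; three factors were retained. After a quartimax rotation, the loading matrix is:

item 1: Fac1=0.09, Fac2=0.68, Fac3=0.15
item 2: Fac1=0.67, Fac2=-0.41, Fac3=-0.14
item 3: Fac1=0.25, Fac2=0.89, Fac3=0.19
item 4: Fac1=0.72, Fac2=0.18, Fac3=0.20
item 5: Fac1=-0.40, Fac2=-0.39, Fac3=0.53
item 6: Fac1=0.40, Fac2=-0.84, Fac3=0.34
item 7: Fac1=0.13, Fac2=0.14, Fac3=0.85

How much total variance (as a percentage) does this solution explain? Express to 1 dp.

70.6%

SS loadings by factor: 1.3748, 2.3323, 1.2372; total = 4.9443.
Total variance with 7 standardized items is 7, so the solution explains 4.9443/7 = 0.7063 = 70.63%.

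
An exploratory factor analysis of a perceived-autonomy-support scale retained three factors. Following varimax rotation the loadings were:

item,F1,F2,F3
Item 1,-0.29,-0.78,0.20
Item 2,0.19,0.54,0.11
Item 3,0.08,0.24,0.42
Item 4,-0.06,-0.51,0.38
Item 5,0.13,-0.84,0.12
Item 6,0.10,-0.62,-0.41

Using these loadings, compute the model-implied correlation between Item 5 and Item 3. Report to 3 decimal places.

-0.141

r̂ = Σ λ_i·λ_j across factors = (0.13)(0.08) + (-0.84)(0.24) + (0.12)(0.42)
  = +0.0104 -0.2016 +0.0504 = -0.1408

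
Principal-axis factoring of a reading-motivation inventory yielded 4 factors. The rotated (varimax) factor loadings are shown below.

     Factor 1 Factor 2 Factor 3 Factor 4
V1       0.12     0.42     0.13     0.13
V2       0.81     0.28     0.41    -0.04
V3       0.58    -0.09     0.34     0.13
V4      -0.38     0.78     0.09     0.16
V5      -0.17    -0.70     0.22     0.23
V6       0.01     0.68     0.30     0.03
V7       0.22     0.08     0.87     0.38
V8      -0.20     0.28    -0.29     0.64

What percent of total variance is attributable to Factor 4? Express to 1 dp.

SS loadings for Factor 4 = 0.13² + (-0.04)² + 0.13² + 0.16² + 0.23² + 0.03² + 0.38² + 0.64² = 0.6688
With 8 standardized items, total variance = 8. Proportion = 0.6688/8 = 0.0836 → 8.36%.

8.4%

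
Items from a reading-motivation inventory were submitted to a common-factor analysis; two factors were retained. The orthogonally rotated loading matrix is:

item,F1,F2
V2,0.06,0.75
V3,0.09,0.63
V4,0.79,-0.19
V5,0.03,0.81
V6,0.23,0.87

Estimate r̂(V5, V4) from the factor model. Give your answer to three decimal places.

-0.130

r̂ = Σ λ_i·λ_j across factors = (0.03)(0.79) + (0.81)(-0.19)
  = +0.0237 -0.1539 = -0.1302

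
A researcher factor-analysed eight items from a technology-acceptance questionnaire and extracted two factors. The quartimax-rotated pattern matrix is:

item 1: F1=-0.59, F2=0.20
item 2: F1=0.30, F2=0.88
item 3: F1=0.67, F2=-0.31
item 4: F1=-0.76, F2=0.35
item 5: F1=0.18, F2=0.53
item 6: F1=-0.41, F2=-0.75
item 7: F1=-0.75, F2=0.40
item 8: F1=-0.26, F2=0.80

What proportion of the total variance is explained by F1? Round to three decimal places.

SS loadings for F1 = (-0.59)² + 0.30² + 0.67² + (-0.76)² + 0.18² + (-0.41)² + (-0.75)² + (-0.26)² = 2.2952
Proportion of variance = 2.2952 / 8 = 0.2869.

0.287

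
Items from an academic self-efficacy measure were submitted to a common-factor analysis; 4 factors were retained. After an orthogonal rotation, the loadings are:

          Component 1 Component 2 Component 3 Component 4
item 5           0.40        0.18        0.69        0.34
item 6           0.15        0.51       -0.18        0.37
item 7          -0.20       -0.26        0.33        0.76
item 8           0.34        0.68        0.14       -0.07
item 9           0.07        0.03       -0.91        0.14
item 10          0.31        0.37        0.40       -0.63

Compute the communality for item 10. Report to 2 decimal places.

0.79

h² = 0.31² + 0.37² + 0.40² + (-0.63)² = 0.0961 + 0.1369 + 0.1600 + 0.3969 = 0.7899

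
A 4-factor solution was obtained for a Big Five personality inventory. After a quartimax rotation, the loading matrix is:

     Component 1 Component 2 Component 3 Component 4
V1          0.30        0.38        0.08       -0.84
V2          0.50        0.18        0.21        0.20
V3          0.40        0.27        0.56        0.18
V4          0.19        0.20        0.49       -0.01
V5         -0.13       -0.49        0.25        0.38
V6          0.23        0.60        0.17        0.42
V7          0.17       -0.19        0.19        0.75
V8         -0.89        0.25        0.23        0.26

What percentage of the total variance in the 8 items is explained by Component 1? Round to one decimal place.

17.8%

SS loadings for Component 1 = 0.30² + 0.50² + 0.40² + 0.19² + (-0.13)² + 0.23² + 0.17² + (-0.89)² = 1.4269
With 8 standardized items, total variance = 8. Proportion = 1.4269/8 = 0.1784 → 17.84%.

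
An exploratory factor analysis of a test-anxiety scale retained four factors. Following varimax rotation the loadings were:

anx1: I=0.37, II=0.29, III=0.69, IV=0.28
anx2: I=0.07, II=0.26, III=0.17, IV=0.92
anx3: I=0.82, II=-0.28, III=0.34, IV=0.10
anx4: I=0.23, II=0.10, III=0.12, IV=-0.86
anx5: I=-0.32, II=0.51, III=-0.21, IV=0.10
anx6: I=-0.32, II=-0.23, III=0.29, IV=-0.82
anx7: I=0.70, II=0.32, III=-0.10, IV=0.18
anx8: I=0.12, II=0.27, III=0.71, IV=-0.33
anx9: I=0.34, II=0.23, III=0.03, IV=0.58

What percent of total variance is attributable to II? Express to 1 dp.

SS loadings for II = 0.29² + 0.26² + (-0.28)² + 0.10² + 0.51² + (-0.23)² + 0.32² + 0.27² + 0.23² = 0.7813
With 9 standardized items, total variance = 9. Proportion = 0.7813/9 = 0.0868 → 8.68%.

8.7%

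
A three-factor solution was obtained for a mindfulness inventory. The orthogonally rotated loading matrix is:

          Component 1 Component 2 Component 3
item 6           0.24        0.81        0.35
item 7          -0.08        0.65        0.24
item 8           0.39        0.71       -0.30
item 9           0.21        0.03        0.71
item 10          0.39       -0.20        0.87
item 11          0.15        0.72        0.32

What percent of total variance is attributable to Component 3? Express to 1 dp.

SS loadings for Component 3 = 0.35² + 0.24² + (-0.30)² + 0.71² + 0.87² + 0.32² = 1.6335
With 6 standardized items, total variance = 6. Proportion = 1.6335/6 = 0.2722 → 27.22%.

27.2%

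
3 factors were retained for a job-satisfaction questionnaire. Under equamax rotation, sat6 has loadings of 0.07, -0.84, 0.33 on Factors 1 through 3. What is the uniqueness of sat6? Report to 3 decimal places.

0.181

h² = 0.07² + (-0.84)² + 0.33² = 0.0049 + 0.7056 + 0.1089 = 0.8194
Uniqueness u² = 1 − h² = 1 − 0.8194 = 0.1806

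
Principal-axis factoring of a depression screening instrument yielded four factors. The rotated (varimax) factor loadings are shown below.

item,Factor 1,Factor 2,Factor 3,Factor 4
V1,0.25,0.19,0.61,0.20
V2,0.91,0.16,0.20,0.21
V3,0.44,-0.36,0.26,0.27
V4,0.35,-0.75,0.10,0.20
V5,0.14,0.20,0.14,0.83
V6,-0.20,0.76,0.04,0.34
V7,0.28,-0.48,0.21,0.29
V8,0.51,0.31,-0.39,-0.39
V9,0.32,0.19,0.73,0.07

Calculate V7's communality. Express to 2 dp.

h² = 0.28² + (-0.48)² + 0.21² + 0.29² = 0.0784 + 0.2304 + 0.0441 + 0.0841 = 0.4370

0.44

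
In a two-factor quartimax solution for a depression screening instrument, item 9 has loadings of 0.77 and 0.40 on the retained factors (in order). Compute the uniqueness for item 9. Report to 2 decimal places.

h² = 0.77² + 0.40² = 0.5929 + 0.1600 = 0.7529
Uniqueness u² = 1 − h² = 1 − 0.7529 = 0.2471

0.25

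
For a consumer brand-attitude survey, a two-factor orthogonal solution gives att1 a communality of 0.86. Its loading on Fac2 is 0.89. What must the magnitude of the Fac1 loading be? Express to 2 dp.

Under orthogonal rotation h² = Σλ², so λ_Fac1² = h² − (0.7921) = 0.86 − 0.7921 = 0.0679.
|λ| = √0.0679 = 0.2606.

0.26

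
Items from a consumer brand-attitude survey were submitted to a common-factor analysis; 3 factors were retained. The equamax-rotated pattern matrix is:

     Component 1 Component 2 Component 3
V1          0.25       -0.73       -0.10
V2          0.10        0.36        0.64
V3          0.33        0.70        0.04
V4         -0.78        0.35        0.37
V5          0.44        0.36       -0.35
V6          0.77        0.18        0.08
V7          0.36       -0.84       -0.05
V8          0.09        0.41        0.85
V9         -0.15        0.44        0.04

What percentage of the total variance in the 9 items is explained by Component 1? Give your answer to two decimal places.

19.29%

SS loadings for Component 1 = 0.25² + 0.10² + 0.33² + (-0.78)² + 0.44² + 0.77² + 0.36² + 0.09² + (-0.15)² = 1.7365
With 9 standardized items, total variance = 9. Proportion = 1.7365/9 = 0.1929 → 19.29%.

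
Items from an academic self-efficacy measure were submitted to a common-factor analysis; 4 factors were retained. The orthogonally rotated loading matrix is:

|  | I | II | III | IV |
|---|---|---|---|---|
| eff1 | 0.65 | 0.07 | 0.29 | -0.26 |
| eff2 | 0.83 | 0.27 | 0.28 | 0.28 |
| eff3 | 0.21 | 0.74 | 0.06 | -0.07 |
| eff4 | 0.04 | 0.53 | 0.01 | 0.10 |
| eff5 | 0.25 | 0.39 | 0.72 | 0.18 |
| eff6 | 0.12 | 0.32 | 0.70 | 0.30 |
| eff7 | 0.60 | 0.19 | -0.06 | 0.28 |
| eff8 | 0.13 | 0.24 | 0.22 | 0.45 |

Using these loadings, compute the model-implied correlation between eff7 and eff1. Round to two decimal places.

0.31

r̂ = Σ λ_i·λ_j across factors = (0.60)(0.65) + (0.19)(0.07) + (-0.06)(0.29) + (0.28)(-0.26)
  = +0.3900 +0.0133 -0.0174 -0.0728 = 0.3131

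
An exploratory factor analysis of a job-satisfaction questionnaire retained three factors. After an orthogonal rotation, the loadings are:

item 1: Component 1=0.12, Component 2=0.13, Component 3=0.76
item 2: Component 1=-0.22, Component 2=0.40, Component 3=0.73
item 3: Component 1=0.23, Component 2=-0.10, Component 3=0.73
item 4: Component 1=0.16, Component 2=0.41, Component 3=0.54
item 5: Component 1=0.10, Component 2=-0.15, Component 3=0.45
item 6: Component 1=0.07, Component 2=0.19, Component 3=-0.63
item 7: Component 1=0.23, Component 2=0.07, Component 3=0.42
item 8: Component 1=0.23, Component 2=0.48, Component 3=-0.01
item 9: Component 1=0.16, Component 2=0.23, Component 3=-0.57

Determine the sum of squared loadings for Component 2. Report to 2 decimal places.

0.70

SS loadings for Component 2 = 0.13² + 0.40² + (-0.10)² + 0.41² + (-0.15)² + 0.19² + 0.07² + 0.48² + 0.23² = 0.0169 + 0.1600 + 0.0100 + 0.1681 + 0.0225 + 0.0361 + 0.0049 + 0.2304 + 0.0529 = 0.7018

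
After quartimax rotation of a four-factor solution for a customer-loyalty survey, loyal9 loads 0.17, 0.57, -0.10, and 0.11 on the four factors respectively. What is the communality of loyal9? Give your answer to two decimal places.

h² = 0.17² + 0.57² + (-0.10)² + 0.11² = 0.0289 + 0.3249 + 0.0100 + 0.0121 = 0.3759

0.38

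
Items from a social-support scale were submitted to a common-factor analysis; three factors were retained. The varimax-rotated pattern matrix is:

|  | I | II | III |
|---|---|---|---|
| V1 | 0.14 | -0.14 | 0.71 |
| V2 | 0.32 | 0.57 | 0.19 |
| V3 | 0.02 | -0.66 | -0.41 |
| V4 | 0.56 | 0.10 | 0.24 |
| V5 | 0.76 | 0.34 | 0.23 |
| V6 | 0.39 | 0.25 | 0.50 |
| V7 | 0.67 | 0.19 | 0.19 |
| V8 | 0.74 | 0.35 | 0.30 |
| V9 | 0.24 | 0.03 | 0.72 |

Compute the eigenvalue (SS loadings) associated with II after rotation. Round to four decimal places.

SS loadings for II = (-0.14)² + 0.57² + (-0.66)² + 0.10² + 0.34² + 0.25² + 0.19² + 0.35² + 0.03² = 0.0196 + 0.3249 + 0.4356 + 0.0100 + 0.1156 + 0.0625 + 0.0361 + 0.1225 + 0.0009 = 1.1277

1.1277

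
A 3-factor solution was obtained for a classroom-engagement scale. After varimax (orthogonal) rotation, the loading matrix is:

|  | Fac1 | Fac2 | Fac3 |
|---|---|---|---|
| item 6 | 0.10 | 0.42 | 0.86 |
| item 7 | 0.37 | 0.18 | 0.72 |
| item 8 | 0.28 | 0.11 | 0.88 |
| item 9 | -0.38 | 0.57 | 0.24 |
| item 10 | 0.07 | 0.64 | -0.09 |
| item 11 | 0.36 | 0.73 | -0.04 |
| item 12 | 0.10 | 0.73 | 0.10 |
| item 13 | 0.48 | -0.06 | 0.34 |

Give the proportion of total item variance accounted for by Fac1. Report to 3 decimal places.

0.093

SS loadings for Fac1 = 0.10² + 0.37² + 0.28² + (-0.38)² + 0.07² + 0.36² + 0.10² + 0.48² = 0.7446
Proportion of variance = 0.7446 / 8 = 0.0931.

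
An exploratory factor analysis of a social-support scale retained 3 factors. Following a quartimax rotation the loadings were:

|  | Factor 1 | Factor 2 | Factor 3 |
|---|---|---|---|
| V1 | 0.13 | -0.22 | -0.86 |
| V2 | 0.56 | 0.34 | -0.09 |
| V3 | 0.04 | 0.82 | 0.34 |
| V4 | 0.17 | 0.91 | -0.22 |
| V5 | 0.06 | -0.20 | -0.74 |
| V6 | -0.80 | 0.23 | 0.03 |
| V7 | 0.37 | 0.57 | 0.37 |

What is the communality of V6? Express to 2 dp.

0.69

h² = (-0.80)² + 0.23² + 0.03² = 0.6400 + 0.0529 + 0.0009 = 0.6938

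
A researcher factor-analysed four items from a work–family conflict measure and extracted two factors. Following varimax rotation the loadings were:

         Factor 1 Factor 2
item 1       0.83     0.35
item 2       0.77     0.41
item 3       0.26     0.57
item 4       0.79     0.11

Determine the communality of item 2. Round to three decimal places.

0.761

h² = 0.77² + 0.41² = 0.5929 + 0.1681 = 0.7610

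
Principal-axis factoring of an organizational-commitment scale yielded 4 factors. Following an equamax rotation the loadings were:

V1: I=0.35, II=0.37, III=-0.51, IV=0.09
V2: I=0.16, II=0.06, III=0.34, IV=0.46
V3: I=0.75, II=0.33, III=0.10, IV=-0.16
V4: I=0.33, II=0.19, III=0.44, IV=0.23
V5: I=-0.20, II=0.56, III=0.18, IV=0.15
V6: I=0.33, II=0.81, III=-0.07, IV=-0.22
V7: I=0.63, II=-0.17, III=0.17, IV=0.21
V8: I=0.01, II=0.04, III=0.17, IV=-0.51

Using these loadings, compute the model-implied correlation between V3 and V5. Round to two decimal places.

r̂ = Σ λ_i·λ_j across factors = (0.75)(-0.20) + (0.33)(0.56) + (0.10)(0.18) + (-0.16)(0.15)
  = -0.1500 +0.1848 +0.0180 -0.0240 = 0.0288

0.03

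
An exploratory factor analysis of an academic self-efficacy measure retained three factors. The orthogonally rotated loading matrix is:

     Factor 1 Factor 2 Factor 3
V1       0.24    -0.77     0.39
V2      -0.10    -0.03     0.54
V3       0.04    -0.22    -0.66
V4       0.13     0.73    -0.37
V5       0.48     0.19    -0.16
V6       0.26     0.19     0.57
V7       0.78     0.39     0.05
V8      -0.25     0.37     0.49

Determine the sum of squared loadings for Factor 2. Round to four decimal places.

SS loadings for Factor 2 = (-0.77)² + (-0.03)² + (-0.22)² + 0.73² + 0.19² + 0.19² + 0.39² + 0.37² = 0.5929 + 0.0009 + 0.0484 + 0.5329 + 0.0361 + 0.0361 + 0.1521 + 0.1369 = 1.5363

1.5363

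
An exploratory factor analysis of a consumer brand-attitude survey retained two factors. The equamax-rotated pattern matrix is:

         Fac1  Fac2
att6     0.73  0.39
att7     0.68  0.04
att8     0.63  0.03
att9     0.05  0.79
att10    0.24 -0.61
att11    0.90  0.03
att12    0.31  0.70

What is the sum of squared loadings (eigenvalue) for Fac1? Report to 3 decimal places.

SS loadings for Fac1 = 0.73² + 0.68² + 0.63² + 0.05² + 0.24² + 0.90² + 0.31² = 0.5329 + 0.4624 + 0.3969 + 0.0025 + 0.0576 + 0.8100 + 0.0961 = 2.3584

2.358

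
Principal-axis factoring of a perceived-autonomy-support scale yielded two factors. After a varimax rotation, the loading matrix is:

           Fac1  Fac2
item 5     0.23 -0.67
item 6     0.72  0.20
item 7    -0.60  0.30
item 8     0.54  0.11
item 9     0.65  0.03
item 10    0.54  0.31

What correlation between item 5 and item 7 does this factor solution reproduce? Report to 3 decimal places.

r̂ = Σ λ_i·λ_j across factors = (0.23)(-0.60) + (-0.67)(0.30)
  = -0.1380 -0.2010 = -0.3390

-0.339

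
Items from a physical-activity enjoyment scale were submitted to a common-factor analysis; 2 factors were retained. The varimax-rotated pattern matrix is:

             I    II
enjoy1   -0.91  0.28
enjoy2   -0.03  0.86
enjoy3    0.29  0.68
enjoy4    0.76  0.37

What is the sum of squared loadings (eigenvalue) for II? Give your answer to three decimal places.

1.417

SS loadings for II = 0.28² + 0.86² + 0.68² + 0.37² = 0.0784 + 0.7396 + 0.4624 + 0.1369 = 1.4173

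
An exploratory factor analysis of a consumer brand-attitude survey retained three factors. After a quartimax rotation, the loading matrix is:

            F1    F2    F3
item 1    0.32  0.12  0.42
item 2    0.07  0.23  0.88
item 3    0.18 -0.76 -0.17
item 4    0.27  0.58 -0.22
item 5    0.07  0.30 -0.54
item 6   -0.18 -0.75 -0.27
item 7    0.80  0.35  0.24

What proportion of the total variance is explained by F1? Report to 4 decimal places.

SS loadings for F1 = 0.32² + 0.07² + 0.18² + 0.27² + 0.07² + (-0.18)² + 0.80² = 0.8899
Proportion of variance = 0.8899 / 7 = 0.1271.

0.1271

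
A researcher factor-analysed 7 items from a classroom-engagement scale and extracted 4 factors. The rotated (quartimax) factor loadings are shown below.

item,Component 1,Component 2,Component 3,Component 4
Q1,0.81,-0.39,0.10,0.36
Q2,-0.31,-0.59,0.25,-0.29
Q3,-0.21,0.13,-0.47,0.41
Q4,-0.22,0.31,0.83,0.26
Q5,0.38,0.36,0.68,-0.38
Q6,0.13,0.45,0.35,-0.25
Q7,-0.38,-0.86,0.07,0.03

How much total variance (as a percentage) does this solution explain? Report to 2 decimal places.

72.35%

Communalities: 0.9478, 0.5908, 0.4500, 0.9010, 0.8808, 0.4044, 0.8898; Σh² = 5.0646.
Total variance with 7 standardized items is 7, so the solution explains 5.0646/7 = 0.7235 = 72.35%.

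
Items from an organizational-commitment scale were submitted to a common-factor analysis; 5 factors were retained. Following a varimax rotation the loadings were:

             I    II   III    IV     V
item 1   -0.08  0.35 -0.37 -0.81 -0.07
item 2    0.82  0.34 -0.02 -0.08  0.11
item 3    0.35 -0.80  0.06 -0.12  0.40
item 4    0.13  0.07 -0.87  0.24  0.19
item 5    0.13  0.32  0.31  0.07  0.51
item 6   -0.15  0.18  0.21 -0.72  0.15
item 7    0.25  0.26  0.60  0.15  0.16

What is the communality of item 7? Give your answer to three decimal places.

h² = 0.25² + 0.26² + 0.60² + 0.15² + 0.16² = 0.0625 + 0.0676 + 0.3600 + 0.0225 + 0.0256 = 0.5382

0.538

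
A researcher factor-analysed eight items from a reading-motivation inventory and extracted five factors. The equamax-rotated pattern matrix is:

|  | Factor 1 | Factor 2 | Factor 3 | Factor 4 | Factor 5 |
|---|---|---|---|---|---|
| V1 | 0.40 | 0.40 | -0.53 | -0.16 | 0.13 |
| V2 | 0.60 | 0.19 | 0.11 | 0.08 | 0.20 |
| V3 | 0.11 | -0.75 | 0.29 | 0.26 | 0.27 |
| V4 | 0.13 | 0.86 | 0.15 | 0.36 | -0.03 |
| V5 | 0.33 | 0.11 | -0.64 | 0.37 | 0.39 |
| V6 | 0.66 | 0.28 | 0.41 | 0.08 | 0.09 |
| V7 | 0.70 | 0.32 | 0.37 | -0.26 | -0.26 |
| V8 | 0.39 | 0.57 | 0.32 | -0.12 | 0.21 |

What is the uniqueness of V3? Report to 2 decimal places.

0.20

h² = 0.11² + (-0.75)² + 0.29² + 0.26² + 0.27² = 0.0121 + 0.5625 + 0.0841 + 0.0676 + 0.0729 = 0.7992
Uniqueness u² = 1 − h² = 1 − 0.7992 = 0.2008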